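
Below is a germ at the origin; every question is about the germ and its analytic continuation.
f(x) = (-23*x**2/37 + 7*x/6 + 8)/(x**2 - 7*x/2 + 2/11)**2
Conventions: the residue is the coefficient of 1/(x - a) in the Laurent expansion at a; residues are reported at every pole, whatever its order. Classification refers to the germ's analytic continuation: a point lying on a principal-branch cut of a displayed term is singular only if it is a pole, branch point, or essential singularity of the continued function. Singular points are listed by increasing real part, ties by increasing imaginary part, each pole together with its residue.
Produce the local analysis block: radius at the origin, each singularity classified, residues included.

Denominator factor (x**2 - 7*x/2 + 2/11)^2: discriminant 507/44, real irrational roots 7/4 + (13/44)*sqrt(33) and 7/4 - (13/44)*sqrt(33); poles of order 2, moduli 7/4 + (13/44)*sqrt(33) and 7/4 - (13/44)*sqrt(33).
The radius of convergence is the smallest modulus among the singular points: 7/4 - (13/44)*sqrt(33).
The factor x**2 - 7*x/2 + 2/11 splits as (x - a)(x - a') with a = 7/4 - (13/44)*sqrt(33), a' = 7/4 + (13/44)*sqrt(33). At the order-2 pole a set g(x) = (x - a)^2*f(x) = [-23*x**2/37 + 7*x/6 + 8] / (x - a')^2.
Order-2 pole: residue = g'(a); g'(7/4 - (13/44)*sqrt(33)) = (193966/2194803)*sqrt(33), so the residue is (193966/2194803)*sqrt(33).
The factor x**2 - 7*x/2 + 2/11 splits as (x - a)(x - a') with a = 7/4 + (13/44)*sqrt(33), a' = 7/4 - (13/44)*sqrt(33). At the order-2 pole a set g(x) = (x - a)^2*f(x) = [-23*x**2/37 + 7*x/6 + 8] / (x - a')^2.
Order-2 pole: residue = g'(a); g'(7/4 + (13/44)*sqrt(33)) = -(193966/2194803)*sqrt(33), so the residue is -(193966/2194803)*sqrt(33).
List the singular points by increasing real part (a conjugate pair: the negative imaginary part first).

Radius of convergence at 0: 7/4 - (13/44)*sqrt(33).
At 7/4 - (13/44)*sqrt(33): a pole of order 2; residue (193966/2194803)*sqrt(33).
At 7/4 + (13/44)*sqrt(33): a pole of order 2; residue -(193966/2194803)*sqrt(33).


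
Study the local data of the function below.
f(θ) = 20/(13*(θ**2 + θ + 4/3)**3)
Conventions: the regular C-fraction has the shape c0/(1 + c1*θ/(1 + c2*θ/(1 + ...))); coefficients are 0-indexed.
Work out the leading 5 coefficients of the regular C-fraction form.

Taylor coefficients (expand at 0): a_0 = 135/208, a_1 = -1215/832, a_2 = 1215/1664, a_3 = 10935/6656, a_4 = -156735/53248.
c0 = a_0 = 135/208. Peel one level at a time: if S = 1 + c*θ/S' with S'(0) = 1, then c is the θ-coefficient of S and S' = c*θ/(S - 1).
S_1 = c0/f = 1 + (9/4)*θ + (63/16)*θ^2 + ...; c1 = 9/4.
S_2 = c1*θ/(S_1 - 1) = 1 + (-7/4)*θ + (11/8)*θ^2 + ...; c2 = -7/4.
S_3 = c2*θ/(S_2 - 1) = 1 + (11/14)*θ + (141/784)*θ^2 + ...; c3 = 11/14.
S_4 = c3*θ/(S_3 - 1) = 1 + (-141/616)*θ + ...; c4 = -141/616.

The regular C-fraction coefficients are [135/208, 9/4, -7/4, 11/14, -141/616].


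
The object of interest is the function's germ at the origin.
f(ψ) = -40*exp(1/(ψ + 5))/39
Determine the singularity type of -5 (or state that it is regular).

The exponent 1/(ψ - (-5)) has a pole at -5, so exp(1/(ψ - (-5))) takes every nonzero value near it: an essential singularity (not a pole of any order).

The point is an essential singularity.


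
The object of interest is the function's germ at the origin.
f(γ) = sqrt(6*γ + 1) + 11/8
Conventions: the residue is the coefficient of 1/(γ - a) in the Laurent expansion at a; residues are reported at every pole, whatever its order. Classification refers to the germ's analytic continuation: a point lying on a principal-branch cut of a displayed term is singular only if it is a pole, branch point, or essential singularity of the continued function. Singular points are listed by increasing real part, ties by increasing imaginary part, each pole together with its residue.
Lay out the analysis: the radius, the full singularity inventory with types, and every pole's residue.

Branch term (1)*sqrt(1 - γ/(-1/6)): its argument vanishes at γ = -1/6, a square-root branch point, modulus 1/6.
The radius of convergence is the smallest modulus among the singular points: 1/6.

Radius of convergence at 0: 1/6.
At -1/6: an algebraic (square-root) branch point.


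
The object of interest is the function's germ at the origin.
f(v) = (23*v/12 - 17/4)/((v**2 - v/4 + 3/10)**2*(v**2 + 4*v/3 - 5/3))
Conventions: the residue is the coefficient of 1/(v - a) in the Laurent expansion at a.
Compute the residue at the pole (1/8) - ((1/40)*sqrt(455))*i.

The residue is (163636450/191241241) + ((50387277350/226238388103)*sqrt(455))*i.

The factor v**2 - v/4 + 3/10 splits as (v - a)(v - a') with a = (1/8) - ((1/40)*sqrt(455))*i, a' = (1/8) + ((1/40)*sqrt(455))*i. At the order-2 pole a set g(v) = (v - a)^2*f(v) = [(23*v/12 - 17/4)/(v**2 + 4*v/3 - 5/3)] / (v - a')^2.
Order-2 pole: residue = g'(a); g'((1/8) - ((1/40)*sqrt(455))*i) = (163636450/191241241) + ((50387277350/226238388103)*sqrt(455))*i, so the residue is (163636450/191241241) + ((50387277350/226238388103)*sqrt(455))*i.


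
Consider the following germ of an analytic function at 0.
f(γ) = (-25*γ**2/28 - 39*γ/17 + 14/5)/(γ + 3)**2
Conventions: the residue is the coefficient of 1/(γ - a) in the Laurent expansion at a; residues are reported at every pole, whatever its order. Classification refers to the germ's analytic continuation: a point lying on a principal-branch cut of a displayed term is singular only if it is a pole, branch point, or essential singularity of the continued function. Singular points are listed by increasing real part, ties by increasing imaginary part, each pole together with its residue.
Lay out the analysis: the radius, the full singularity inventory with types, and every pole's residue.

Denominator factor (γ + 3)^2: pole of order 2 at -3, modulus 3.
The radius of convergence is the smallest modulus among the singular points: 3.
At the order-2 pole -3 set g(γ) = (γ - (-3))^2*f(γ) = -25*γ**2/28 - 39*γ/17 + 14/5.
Order-2 pole: residue = g'(a); g'(-3) = 729/238, so the residue is 729/238.

Radius of convergence at 0: 3.
At -3: a pole of order 2; residue 729/238.


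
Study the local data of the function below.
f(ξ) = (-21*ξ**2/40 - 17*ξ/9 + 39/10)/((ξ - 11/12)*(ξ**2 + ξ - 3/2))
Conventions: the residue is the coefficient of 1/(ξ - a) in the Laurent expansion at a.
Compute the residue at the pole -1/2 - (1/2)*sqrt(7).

The residue is -1609/444 + (12911/7770)*sqrt(7).

The factor ξ**2 + ξ - 3/2 splits as (ξ - a)(ξ - a') with a = -1/2 - (1/2)*sqrt(7), a' = -1/2 + (1/2)*sqrt(7). At the order-1 pole a set g(ξ) = (ξ - a)*f(ξ) = [(-21*ξ**2/40 - 17*ξ/9 + 39/10)/(ξ - 11/12)] / (ξ - a').
Simple pole: residue = g(a) at a = -1/2 - (1/2)*sqrt(7), which is -1609/444 + (12911/7770)*sqrt(7).


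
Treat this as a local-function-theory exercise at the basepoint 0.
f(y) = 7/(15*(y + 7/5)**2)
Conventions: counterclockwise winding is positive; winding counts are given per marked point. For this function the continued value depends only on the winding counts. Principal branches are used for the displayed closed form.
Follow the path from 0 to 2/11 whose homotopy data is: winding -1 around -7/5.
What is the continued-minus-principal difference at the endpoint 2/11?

Continued minus principal equals 0.

The function is rational, hence single-valued: continuing it around any pole returns the same value, so the difference is 0.


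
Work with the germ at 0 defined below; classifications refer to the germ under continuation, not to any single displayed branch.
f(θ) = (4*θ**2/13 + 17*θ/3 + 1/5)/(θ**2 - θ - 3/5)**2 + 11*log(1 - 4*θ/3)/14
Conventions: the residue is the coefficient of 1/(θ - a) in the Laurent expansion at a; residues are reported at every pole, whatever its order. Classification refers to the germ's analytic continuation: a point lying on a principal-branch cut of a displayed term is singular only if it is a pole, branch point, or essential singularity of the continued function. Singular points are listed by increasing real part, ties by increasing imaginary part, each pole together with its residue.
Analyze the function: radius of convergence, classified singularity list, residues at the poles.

Denominator factor (θ**2 - θ - 3/5)^2: discriminant 17/5, real irrational roots 1/2 + (1/10)*sqrt(85) and 1/2 - (1/10)*sqrt(85); poles of order 2, moduli 1/2 + (1/10)*sqrt(85) and -1/2 + (1/10)*sqrt(85).
Branch term (11/14)*log(1 - θ/(3/4)): its argument vanishes at θ = 3/4, a logarithmic branch point, modulus 3/4.
The radius of convergence is the smallest modulus among the singular points: -1/2 + (1/10)*sqrt(85).
The branch term is analytic at 1/2 - (1/10)*sqrt(85) and contributes nothing to the residue; only the rational part matters.
The factor θ**2 - θ - 3/5 splits as (θ - a)(θ - a') with a = 1/2 - (1/10)*sqrt(85), a' = 1/2 + (1/10)*sqrt(85). At the order-2 pole a set g(θ) = (θ - a)^2*(rational part) = [4*θ**2/13 + 17*θ/3 + 1/5] / (θ - a')^2.
Order-2 pole: residue = g'(a); g'(1/2 - (1/10)*sqrt(85)) = (1111/11271)*sqrt(85), so the residue is (1111/11271)*sqrt(85).
The branch term is analytic at 1/2 + (1/10)*sqrt(85) and contributes nothing to the residue; only the rational part matters.
The factor θ**2 - θ - 3/5 splits as (θ - a)(θ - a') with a = 1/2 + (1/10)*sqrt(85), a' = 1/2 - (1/10)*sqrt(85). At the order-2 pole a set g(θ) = (θ - a)^2*(rational part) = [4*θ**2/13 + 17*θ/3 + 1/5] / (θ - a')^2.
Order-2 pole: residue = g'(a); g'(1/2 + (1/10)*sqrt(85)) = -(1111/11271)*sqrt(85), so the residue is -(1111/11271)*sqrt(85).
List the singular points by increasing real part (a conjugate pair: the negative imaginary part first).

Radius of convergence at 0: -1/2 + (1/10)*sqrt(85).
At 1/2 - (1/10)*sqrt(85): a pole of order 2; residue (1111/11271)*sqrt(85).
At 3/4: a logarithmic branch point.
At 1/2 + (1/10)*sqrt(85): a pole of order 2; residue -(1111/11271)*sqrt(85).


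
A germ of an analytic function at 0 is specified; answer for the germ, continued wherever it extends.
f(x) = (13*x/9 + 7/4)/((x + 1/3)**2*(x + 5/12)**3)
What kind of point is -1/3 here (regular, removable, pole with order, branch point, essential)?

The point is a pole of order 2.

The denominator factor x + 1/3 vanishes at -1/3 and appears to the power 2; the numerator there equals 137/108, nonzero, and no other factor vanishes.
Hence a pole whose order is the multiplicity, 2.


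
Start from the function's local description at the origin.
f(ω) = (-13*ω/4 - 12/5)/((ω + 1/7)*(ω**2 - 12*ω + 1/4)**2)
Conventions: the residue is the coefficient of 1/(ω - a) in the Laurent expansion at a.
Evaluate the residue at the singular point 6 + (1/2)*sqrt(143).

The factor ω**2 - 12*ω + 1/4 splits as (ω - a)(ω - a') with a = 6 + (1/2)*sqrt(143), a' = 6 - (1/2)*sqrt(143). At the order-2 pole a set g(ω) = (ω - a)^2*f(ω) = [(-13*ω/4 - 12/5)/(ω + 1/7)] / (ω - a')^2.
Order-2 pole: residue = g'(a); g'(6 + (1/2)*sqrt(143)) = 185906/756605 - (125050527/6188726258)*sqrt(143), so the residue is 185906/756605 - (125050527/6188726258)*sqrt(143).

The residue is 185906/756605 - (125050527/6188726258)*sqrt(143).


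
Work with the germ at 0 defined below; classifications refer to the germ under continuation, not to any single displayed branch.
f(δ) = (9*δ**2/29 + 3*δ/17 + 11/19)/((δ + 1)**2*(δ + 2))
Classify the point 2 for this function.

The point is a regular point.

Denominator factors: δ + 1 = 3 at δ = 2; δ + 2 = 4 at δ = 2 — none vanishes.
So the germ continues analytically to 2.


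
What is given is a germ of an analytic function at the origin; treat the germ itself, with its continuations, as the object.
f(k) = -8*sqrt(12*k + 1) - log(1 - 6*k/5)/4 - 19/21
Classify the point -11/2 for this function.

There is no denominator, hence no pole anywhere.
Branch term sqrt(1 - k/(-1/12)): argument at -11/2 is -65, nonzero, so -11/2 is not its branch point (a point on a principal cut is still regular for the continued germ).
Branch term log(1 - k/(5/6)): argument at -11/2 is 38/5, nonzero, so -11/2 is not its branch point (a point on a principal cut is still regular for the continued germ).
So the germ continues analytically to -11/2.

The point is a regular point.


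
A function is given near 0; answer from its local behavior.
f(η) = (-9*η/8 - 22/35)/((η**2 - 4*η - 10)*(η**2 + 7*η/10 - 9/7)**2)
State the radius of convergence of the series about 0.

The radius of convergence is -7/20 + (1/140)*sqrt(27601).

Denominator factor (η**2 + 7*η/10 - 9/7)^2: discriminant 3943/700, real irrational roots -7/20 + (1/140)*sqrt(27601) and -7/20 - (1/140)*sqrt(27601); poles of order 2, moduli -7/20 + (1/140)*sqrt(27601) and 7/20 + (1/140)*sqrt(27601).
Denominator factor (η**2 - 4*η - 10): discriminant 56, real irrational roots 2 + sqrt(14) and 2 - sqrt(14); poles of order 1, moduli 2 + sqrt(14) and -2 + sqrt(14).
The radius of convergence is the smallest modulus among the singular points: -7/20 + (1/140)*sqrt(27601).


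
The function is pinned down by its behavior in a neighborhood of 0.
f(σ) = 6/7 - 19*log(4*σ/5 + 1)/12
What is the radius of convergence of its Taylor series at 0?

The radius of convergence is 5/4.

Branch term (-19/12)*log(1 - σ/(-5/4)): its argument vanishes at σ = -5/4, a logarithmic branch point, modulus 5/4.
The radius of convergence is the smallest modulus among the singular points: 5/4.


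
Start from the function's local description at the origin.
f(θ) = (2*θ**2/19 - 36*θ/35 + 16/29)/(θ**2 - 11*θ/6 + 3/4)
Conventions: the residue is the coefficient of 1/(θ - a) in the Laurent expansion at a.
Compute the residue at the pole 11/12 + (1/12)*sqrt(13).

The residue is -1667/3990 - (203543/1504230)*sqrt(13).

The factor θ**2 - 11*θ/6 + 3/4 splits as (θ - a)(θ - a') with a = 11/12 + (1/12)*sqrt(13), a' = 11/12 - (1/12)*sqrt(13). At the order-1 pole a set g(θ) = (θ - a)*f(θ) = [2*θ**2/19 - 36*θ/35 + 16/29] / (θ - a').
Simple pole: residue = g(a) at a = 11/12 + (1/12)*sqrt(13), which is -1667/3990 - (203543/1504230)*sqrt(13).


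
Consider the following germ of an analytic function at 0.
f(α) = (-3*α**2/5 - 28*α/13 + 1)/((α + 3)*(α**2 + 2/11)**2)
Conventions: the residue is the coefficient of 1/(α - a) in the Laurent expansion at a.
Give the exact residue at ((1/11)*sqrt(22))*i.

The residue is (-8107/663065) - ((2526557/10609040)*sqrt(22))*i.

The factor α**2 + 2/11 splits as (α - a)(α - a') with a = ((1/11)*sqrt(22))*i, a' = -((1/11)*sqrt(22))*i. At the order-2 pole a set g(α) = (α - a)^2*f(α) = [(-3*α**2/5 - 28*α/13 + 1)/(α + 3)] / (α - a')^2.
Order-2 pole: residue = g'(a); g'(((1/11)*sqrt(22))*i) = (-8107/663065) - ((2526557/10609040)*sqrt(22))*i, so the residue is (-8107/663065) - ((2526557/10609040)*sqrt(22))*i.


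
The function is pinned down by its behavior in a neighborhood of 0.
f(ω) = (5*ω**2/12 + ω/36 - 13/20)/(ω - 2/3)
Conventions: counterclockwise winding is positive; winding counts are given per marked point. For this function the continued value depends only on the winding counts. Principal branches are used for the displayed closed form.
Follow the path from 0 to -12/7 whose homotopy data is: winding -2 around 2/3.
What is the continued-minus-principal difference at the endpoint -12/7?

Continued minus principal equals 0.

The function is rational, hence single-valued: continuing it around any pole returns the same value, so the difference is 0.


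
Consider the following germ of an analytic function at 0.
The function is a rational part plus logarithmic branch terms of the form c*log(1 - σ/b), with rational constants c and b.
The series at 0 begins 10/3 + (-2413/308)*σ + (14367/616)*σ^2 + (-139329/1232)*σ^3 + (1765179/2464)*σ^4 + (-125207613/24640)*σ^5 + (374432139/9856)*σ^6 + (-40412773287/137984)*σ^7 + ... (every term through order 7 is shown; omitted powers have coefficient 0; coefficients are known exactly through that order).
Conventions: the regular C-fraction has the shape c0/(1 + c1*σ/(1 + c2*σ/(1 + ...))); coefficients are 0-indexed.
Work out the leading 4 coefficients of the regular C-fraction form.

The regular C-fraction coefficients are [10/3, 7239/3080, 4657473/7432040, 3701423880/416240087].

Taylor coefficients (read off): a_0 = 10/3, a_1 = -2413/308, a_2 = 14367/616, a_3 = -139329/1232.
c0 = a_0 = 10/3. Peel one level at a time: if S = 1 + c*σ/S' with S'(0) = 1, then c is the σ-coefficient of S and S' = c*σ/(S - 1).
S_1 = c0/f = 1 + (7239/3080)*σ + (-13972419/9486400)*σ^2 + ...; c1 = 7239/3080.
S_2 = c1*σ/(S_1 - 1) = 1 + (4657473/7432040)*σ + (-32447547/5822569)*σ^2 + ...; c2 = 4657473/7432040.
S_3 = c2*σ/(S_2 - 1) = 1 + (3701423880/416240087)*σ + ...; c3 = 3701423880/416240087.


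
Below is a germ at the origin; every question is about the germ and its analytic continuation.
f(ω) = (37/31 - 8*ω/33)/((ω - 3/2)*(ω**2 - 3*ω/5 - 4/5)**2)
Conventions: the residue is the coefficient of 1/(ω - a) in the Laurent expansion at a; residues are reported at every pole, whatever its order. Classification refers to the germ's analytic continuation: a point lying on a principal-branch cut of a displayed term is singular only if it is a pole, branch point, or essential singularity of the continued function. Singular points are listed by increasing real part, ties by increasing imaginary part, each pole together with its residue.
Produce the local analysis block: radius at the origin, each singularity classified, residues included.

Denominator factor (ω**2 - 3*ω/5 - 4/5)^2: discriminant 89/25, real irrational roots 3/10 + (1/10)*sqrt(89) and 3/10 - (1/10)*sqrt(89); poles of order 2, moduli 3/10 + (1/10)*sqrt(89) and -3/10 + (1/10)*sqrt(89).
Denominator factor (ω - 3/2): pole of order 1 at 3/2, modulus 3/2.
The radius of convergence is the smallest modulus among the singular points: -3/10 + (1/10)*sqrt(89).
The factor ω**2 - 3*ω/5 - 4/5 splits as (ω - a)(ω - a') with a = 3/10 - (1/10)*sqrt(89), a' = 3/10 + (1/10)*sqrt(89). At the order-2 pole a set g(ω) = (ω - a)^2*f(ω) = [(37/31 - 8*ω/33)/(ω - 3/2)] / (ω - a')^2.
Order-2 pole: residue = g'(a); g'(3/10 - (1/10)*sqrt(89)) = -56600/41261 + (117810400/980485143)*sqrt(89), so the residue is -56600/41261 + (117810400/980485143)*sqrt(89).
The factor ω**2 - 3*ω/5 - 4/5 splits as (ω - a)(ω - a') with a = 3/10 + (1/10)*sqrt(89), a' = 3/10 - (1/10)*sqrt(89). At the order-2 pole a set g(ω) = (ω - a)^2*f(ω) = [(37/31 - 8*ω/33)/(ω - 3/2)] / (ω - a')^2.
Order-2 pole: residue = g'(a); g'(3/10 + (1/10)*sqrt(89)) = -56600/41261 - (117810400/980485143)*sqrt(89), so the residue is -56600/41261 - (117810400/980485143)*sqrt(89).
At the order-1 pole 3/2 set g(ω) = (ω - (3/2))*f(ω) = (37/31 - 8*ω/33)/(ω**2 - 3*ω/5 - 4/5)**2.
Simple pole: residue = g(a) at a = 3/2, which is 113200/41261.
List the singular points by increasing real part (a conjugate pair: the negative imaginary part first).

Radius of convergence at 0: -3/10 + (1/10)*sqrt(89).
At 3/10 - (1/10)*sqrt(89): a pole of order 2; residue -56600/41261 + (117810400/980485143)*sqrt(89).
At 3/10 + (1/10)*sqrt(89): a pole of order 2; residue -56600/41261 - (117810400/980485143)*sqrt(89).
At 3/2: a pole of order 1; residue 113200/41261.


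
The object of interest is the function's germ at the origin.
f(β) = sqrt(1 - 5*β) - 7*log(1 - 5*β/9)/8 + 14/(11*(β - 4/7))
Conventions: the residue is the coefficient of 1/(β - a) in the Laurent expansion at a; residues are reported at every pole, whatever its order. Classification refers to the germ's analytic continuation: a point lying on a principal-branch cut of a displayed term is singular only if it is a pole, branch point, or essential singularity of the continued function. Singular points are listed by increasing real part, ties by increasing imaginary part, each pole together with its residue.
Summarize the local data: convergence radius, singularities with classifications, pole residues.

Denominator factor (β - 4/7): pole of order 1 at 4/7, modulus 4/7.
Branch term (1)*sqrt(1 - β/(1/5)): its argument vanishes at β = 1/5, a square-root branch point, modulus 1/5.
Branch term (-7/8)*log(1 - β/(9/5)): its argument vanishes at β = 9/5, a logarithmic branch point, modulus 9/5.
The radius of convergence is the smallest modulus among the singular points: 1/5.
The branch terms are analytic at 4/7 and contribute nothing to the residue; only the rational part matters.
At the order-1 pole 4/7 set g(β) = (β - (4/7))*(rational part) = 14/11.
Simple pole: residue = g(a) at a = 4/7, which is 14/11.
List the singular points by increasing real part (a conjugate pair: the negative imaginary part first).

Radius of convergence at 0: 1/5.
At 1/5: an algebraic (square-root) branch point.
At 4/7: a pole of order 1; residue 14/11.
At 9/5: a logarithmic branch point.


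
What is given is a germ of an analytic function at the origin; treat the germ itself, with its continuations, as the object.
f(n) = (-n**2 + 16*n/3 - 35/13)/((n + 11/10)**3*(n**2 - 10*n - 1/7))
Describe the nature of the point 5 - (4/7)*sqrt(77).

The denominator factor n**2 - 10*n - 1/7 vanishes at 5 - (4/7)*sqrt(77) and appears to the power 1; the numerator there equals -7144/273 + (8/3)*sqrt(77), nonzero, and no other factor vanishes.
Hence a pole whose order is the multiplicity, 1.

The point is a pole of order 1.


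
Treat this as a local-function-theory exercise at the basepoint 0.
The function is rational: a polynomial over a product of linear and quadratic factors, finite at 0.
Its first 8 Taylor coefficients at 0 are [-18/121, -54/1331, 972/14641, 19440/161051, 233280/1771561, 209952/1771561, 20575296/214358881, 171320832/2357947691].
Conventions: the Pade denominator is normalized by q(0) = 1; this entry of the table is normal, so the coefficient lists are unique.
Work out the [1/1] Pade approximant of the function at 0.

Taylor coefficients needed (read off): a_0 = -18/121, a_1 = -54/1331, a_2 = 972/14641.
Write the denominator as Q(ψ) = 1 + q1*ψ. Requiring Q*f - P = O(ψ^3) with deg P <= 1 kills the coefficients of ψ^2..ψ^2 in Q*f:
  ψ^2: a_2 + q1*a_1 = 0, i.e. 972/14641 + (-54/1331)*q1 = 0.
Solving this linear system: q1 = 18/11.
The numerator is Q*f truncated at degree 1: P0 = a_0 = -18/121; P1 = a_1 + q1*a_0 = -378/1331.

The Pade approximant has numerator coefficients [-18/121, -378/1331]; denominator coefficients [1, 18/11].


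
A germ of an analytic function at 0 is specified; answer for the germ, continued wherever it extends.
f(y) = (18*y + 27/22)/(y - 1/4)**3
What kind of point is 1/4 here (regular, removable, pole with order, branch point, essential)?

The denominator factor y - 1/4 vanishes at 1/4 and appears to the power 3; the numerator there equals 63/11, nonzero, and no other factor vanishes.
Hence a pole whose order is the multiplicity, 3.

The point is a pole of order 3.


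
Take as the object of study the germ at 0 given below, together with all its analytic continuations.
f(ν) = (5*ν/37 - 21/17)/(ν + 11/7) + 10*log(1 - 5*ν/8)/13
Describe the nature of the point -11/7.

The denominator factor ν + 11/7 vanishes at -11/7 and appears to the power 1; the numerator there equals -6374/4403, nonzero, and no other factor vanishes.
The branch terms are analytic at this point.
Hence a pole whose order is the multiplicity, 1.

The point is a pole of order 1.


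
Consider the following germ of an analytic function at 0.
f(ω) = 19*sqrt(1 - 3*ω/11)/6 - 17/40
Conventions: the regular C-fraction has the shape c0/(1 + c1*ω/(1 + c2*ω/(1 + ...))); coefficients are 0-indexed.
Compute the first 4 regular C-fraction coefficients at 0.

The regular C-fraction coefficients are [329/120, 570/3619, -297/1316, -329/15972].

Taylor coefficients (expand at 0): a_0 = 329/120, a_1 = -19/44, a_2 = -57/1936, a_3 = -171/42592.
c0 = a_0 = 329/120. Peel one level at a time: if S = 1 + c*ω/S' with S'(0) = 1, then c is the ω-coefficient of S and S' = c*ω/(S - 1).
S_1 = c0/f = 1 + (570/3619)*ω + (7695/216482)*ω^2 + ...; c1 = 570/3619.
S_2 = c1*ω/(S_1 - 1) = 1 + (-297/1316)*ω + (-9/1936)*ω^2 + ...; c2 = -297/1316.
S_3 = c2*ω/(S_2 - 1) = 1 + (-329/15972)*ω + ...; c3 = -329/15972.


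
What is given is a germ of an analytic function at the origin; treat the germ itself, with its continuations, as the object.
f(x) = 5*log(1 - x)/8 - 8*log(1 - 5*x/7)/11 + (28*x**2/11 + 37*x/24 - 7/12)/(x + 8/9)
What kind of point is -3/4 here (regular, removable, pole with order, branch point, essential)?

The point is a regular point.

Denominator factors: x + 8/9 = 5/36 at x = -3/4 — none vanishes.
Branch term log(1 - x/(7/5)): argument at -3/4 is 43/28, nonzero, so -3/4 is not its branch point (a point on a principal cut is still regular for the continued germ).
Branch term log(1 - x/(1)): argument at -3/4 is 7/4, nonzero, so -3/4 is not its branch point (a point on a principal cut is still regular for the continued germ).
So the germ continues analytically to -3/4.


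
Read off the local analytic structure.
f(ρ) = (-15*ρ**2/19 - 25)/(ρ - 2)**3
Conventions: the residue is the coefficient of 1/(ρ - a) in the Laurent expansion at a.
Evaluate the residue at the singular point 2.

The residue is -15/19.

At the order-3 pole 2 set g(ρ) = (ρ - (2))^3*f(ρ) = -15*ρ**2/19 - 25.
Order-3 pole: residue = g''(a)/2; g''(2) = -30/19, so the residue is -15/19.


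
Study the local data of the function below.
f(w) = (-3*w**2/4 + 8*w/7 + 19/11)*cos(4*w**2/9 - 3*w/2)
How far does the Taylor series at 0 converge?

The factor cos(4*w**2/9 - 3*w/2) is entire and contributes no finite singular point.
The polynomial part has no poles.
No finite singular points: the Taylor series at 0 converges everywhere.

The radius of convergence is infinite.


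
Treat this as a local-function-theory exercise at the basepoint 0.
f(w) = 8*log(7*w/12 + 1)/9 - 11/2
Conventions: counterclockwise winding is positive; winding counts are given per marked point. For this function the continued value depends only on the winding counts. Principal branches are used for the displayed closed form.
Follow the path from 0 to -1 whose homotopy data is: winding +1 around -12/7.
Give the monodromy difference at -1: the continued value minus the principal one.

Continued minus principal equals (16/9)*pi*i.

The rational part is single-valued and drops out of the difference; each branch term changes only by its own monodromy.
(8/9)*log(1 - w/(-12/7)): each positive loop around -12/7 adds 2*pi*i to the log, so winding +1 contributes (8/9)*(1)*2*pi*i = (16/9)*pi*i.
Summing the contributions at w = -1 gives (16/9)*pi*i.


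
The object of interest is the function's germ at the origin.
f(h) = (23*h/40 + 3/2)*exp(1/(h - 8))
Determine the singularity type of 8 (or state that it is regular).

The point is an essential singularity.

The exponent 1/(h - (8)) has a pole at 8, so exp(1/(h - (8))) takes every nonzero value near it: an essential singularity (not a pole of any order).


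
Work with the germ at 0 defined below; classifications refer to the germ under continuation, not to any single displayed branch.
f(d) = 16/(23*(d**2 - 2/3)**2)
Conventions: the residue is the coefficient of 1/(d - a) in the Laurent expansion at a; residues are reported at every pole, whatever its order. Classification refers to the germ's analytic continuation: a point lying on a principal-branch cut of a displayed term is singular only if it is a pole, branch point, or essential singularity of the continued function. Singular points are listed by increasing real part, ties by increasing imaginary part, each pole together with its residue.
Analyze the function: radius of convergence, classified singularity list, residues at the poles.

Radius of convergence at 0: (1/3)*sqrt(6).
At -(1/3)*sqrt(6): a pole of order 2; residue (3/23)*sqrt(6).
At (1/3)*sqrt(6): a pole of order 2; residue -(3/23)*sqrt(6).

Denominator factor (d**2 - 2/3)^2: discriminant 8/3, real irrational roots (1/3)*sqrt(6) and -(1/3)*sqrt(6); poles of order 2, moduli (1/3)*sqrt(6) and (1/3)*sqrt(6).
The radius of convergence is the smallest modulus among the singular points: (1/3)*sqrt(6).
The factor d**2 - 2/3 splits as (d - a)(d - a') with a = -(1/3)*sqrt(6), a' = (1/3)*sqrt(6). At the order-2 pole a set g(d) = (d - a)^2*f(d) = [16/23] / (d - a')^2.
Order-2 pole: residue = g'(a); g'(-(1/3)*sqrt(6)) = (3/23)*sqrt(6), so the residue is (3/23)*sqrt(6).
The factor d**2 - 2/3 splits as (d - a)(d - a') with a = (1/3)*sqrt(6), a' = -(1/3)*sqrt(6). At the order-2 pole a set g(d) = (d - a)^2*f(d) = [16/23] / (d - a')^2.
Order-2 pole: residue = g'(a); g'((1/3)*sqrt(6)) = -(3/23)*sqrt(6), so the residue is -(3/23)*sqrt(6).
List the singular points by increasing real part (a conjugate pair: the negative imaginary part first).


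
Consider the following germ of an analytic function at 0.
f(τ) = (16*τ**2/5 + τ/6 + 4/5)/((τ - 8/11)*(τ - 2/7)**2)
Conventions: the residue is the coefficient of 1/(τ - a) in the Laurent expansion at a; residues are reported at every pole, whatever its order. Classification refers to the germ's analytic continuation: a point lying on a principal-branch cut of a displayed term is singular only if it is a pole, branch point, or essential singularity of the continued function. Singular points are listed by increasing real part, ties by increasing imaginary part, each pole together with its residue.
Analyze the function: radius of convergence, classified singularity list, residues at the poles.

Radius of convergence at 0: 2/7.
At 2/7: a pole of order 2; residue -44242/4335.
At 8/11: a pole of order 1; residue 58114/4335.

Denominator factor (τ - 2/7)^2: pole of order 2 at 2/7, modulus 2/7.
Denominator factor (τ - 8/11): pole of order 1 at 8/11, modulus 8/11.
The radius of convergence is the smallest modulus among the singular points: 2/7.
At the order-2 pole 2/7 set g(τ) = (τ - (2/7))^2*f(τ) = (16*τ**2/5 + τ/6 + 4/5)/(τ - 8/11).
Order-2 pole: residue = g'(a); g'(2/7) = -44242/4335, so the residue is -44242/4335.
At the order-1 pole 8/11 set g(τ) = (τ - (8/11))*f(τ) = (16*τ**2/5 + τ/6 + 4/5)/(τ - 2/7)**2.
Simple pole: residue = g(a) at a = 8/11, which is 58114/4335.
List the singular points by increasing real part (a conjugate pair: the negative imaginary part first).


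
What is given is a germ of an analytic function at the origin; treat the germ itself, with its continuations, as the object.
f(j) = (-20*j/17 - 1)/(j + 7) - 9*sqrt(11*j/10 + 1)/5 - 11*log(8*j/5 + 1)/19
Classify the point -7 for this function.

The point is a pole of order 1.

The denominator factor j + 7 vanishes at -7 and appears to the power 1; the numerator there equals 123/17, nonzero, and no other factor vanishes.
The branch terms are analytic at this point.
Hence a pole whose order is the multiplicity, 1.


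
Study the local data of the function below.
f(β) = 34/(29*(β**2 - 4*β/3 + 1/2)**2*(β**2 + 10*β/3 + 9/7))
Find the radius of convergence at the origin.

The radius of convergence is 5/3 - (1/21)*sqrt(658).

Denominator factor (β**2 - 4*β/3 + 1/2)^2: discriminant -2/9, complex-conjugate roots (2/3) + ((1/6)*sqrt(2))*i and (2/3) - ((1/6)*sqrt(2))*i; poles of order 2, moduli (1/2)*sqrt(2) and (1/2)*sqrt(2).
Denominator factor (β**2 + 10*β/3 + 9/7): discriminant 376/63, real irrational roots -5/3 + (1/21)*sqrt(658) and -5/3 - (1/21)*sqrt(658); poles of order 1, moduli 5/3 - (1/21)*sqrt(658) and 5/3 + (1/21)*sqrt(658).
The radius of convergence is the smallest modulus among the singular points: 5/3 - (1/21)*sqrt(658).


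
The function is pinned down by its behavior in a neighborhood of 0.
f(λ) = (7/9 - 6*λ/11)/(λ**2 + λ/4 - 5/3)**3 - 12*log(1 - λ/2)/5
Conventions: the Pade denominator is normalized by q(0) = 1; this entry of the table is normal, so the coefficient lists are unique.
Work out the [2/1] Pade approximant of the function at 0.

The Pade approximant has numerator coefficients [-21/125, 36785999/17606875, -798455509/128050000]; denominator coefficients [1, -154955/30732].

Taylor coefficients needed (expand at 0): a_0 = -21/125, a_1 = 34161/27500, a_2 = 7683/275000, a_3 = 30991/220000.
Write the denominator as Q(λ) = 1 + q1*λ. Requiring Q*f - P = O(λ^4) with deg P <= 2 kills the coefficients of λ^3..λ^3 in Q*f:
  λ^3: a_3 + q1*a_2 = 0, i.e. 30991/220000 + (7683/275000)*q1 = 0.
Solving this linear system: q1 = -154955/30732.
The numerator is Q*f truncated at degree 2: P0 = a_0 = -21/125; P1 = a_1 + q1*a_0 = 36785999/17606875; P2 = a_2 + q1*a_1 = -798455509/128050000.


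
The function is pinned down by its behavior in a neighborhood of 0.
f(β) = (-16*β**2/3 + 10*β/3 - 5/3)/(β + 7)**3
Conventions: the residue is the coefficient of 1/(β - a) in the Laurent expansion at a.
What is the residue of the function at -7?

The residue is -16/3.

At the order-3 pole -7 set g(β) = (β - (-7))^3*f(β) = -16*β**2/3 + 10*β/3 - 5/3.
Order-3 pole: residue = g''(a)/2; g''(-7) = -32/3, so the residue is -16/3.


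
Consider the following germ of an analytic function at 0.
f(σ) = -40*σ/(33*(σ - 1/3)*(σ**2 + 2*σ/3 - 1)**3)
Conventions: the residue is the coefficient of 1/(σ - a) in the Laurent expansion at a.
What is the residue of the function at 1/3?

At the order-1 pole 1/3 set g(σ) = (σ - (1/3))*f(σ) = -40*σ/(33*(σ**2 + 2*σ/3 - 1)**3).
Simple pole: residue = g(a) at a = 1/3, which is 15/11.

The residue is 15/11.


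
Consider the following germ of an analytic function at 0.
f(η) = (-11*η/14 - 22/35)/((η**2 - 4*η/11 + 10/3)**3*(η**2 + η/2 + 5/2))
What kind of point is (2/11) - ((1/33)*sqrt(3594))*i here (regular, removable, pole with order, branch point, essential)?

The denominator factor η**2 - 4*η/11 + 10/3 vanishes at (2/11) - ((1/33)*sqrt(3594))*i and appears to the power 3; the numerator there equals (-27/35) + ((1/42)*sqrt(3594))*i, nonzero, and no other factor vanishes.
Hence a pole whose order is the multiplicity, 3.

The point is a pole of order 3.


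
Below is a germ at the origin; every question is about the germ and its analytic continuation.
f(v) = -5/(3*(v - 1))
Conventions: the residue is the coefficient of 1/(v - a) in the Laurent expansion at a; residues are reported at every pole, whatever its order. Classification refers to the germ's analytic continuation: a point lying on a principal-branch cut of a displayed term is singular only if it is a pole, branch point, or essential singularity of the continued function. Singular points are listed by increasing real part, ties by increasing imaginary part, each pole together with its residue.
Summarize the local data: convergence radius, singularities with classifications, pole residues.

Radius of convergence at 0: 1.
At 1: a pole of order 1; residue -5/3.

Denominator factor (v - 1): pole of order 1 at 1, modulus 1.
The radius of convergence is the smallest modulus among the singular points: 1.
At the order-1 pole 1 set g(v) = (v - (1))*f(v) = -5/3.
Simple pole: residue = g(a) at a = 1, which is -5/3.


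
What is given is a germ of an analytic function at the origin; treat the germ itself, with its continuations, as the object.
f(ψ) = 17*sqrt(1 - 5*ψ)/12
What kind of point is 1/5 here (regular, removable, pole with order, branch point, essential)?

The point is an algebraic (square-root) branch point.

The term (17/12)*sqrt(1 - ψ/(1/5)) has argument 1 - 1/5/(1/5) = 0 at 1/5: a square-root (algebraic, two-sheeted) branch point; the remaining terms are analytic or single-valued there.


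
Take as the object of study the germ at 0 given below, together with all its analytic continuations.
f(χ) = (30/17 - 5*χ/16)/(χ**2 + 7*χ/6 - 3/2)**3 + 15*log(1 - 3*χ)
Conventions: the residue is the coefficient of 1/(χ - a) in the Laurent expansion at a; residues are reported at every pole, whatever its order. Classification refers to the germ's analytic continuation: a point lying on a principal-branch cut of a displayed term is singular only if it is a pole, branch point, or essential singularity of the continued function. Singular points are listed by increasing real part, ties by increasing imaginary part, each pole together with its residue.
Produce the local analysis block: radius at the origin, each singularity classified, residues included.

Radius of convergence at 0: 1/3.
At -7/12 - (1/12)*sqrt(265): a pole of order 3; residue -(308853/63272725)*sqrt(265).
At 1/3: a logarithmic branch point.
At -7/12 + (1/12)*sqrt(265): a pole of order 3; residue (308853/63272725)*sqrt(265).

Denominator factor (χ**2 + 7*χ/6 - 3/2)^3: discriminant 265/36, real irrational roots -7/12 + (1/12)*sqrt(265) and -7/12 - (1/12)*sqrt(265); poles of order 3, moduli -7/12 + (1/12)*sqrt(265) and 7/12 + (1/12)*sqrt(265).
Branch term (15)*log(1 - χ/(1/3)): its argument vanishes at χ = 1/3, a logarithmic branch point, modulus 1/3.
The radius of convergence is the smallest modulus among the singular points: 1/3.
The branch term is analytic at -7/12 - (1/12)*sqrt(265) and contributes nothing to the residue; only the rational part matters.
The factor χ**2 + 7*χ/6 - 3/2 splits as (χ - a)(χ - a') with a = -7/12 - (1/12)*sqrt(265), a' = -7/12 + (1/12)*sqrt(265). At the order-3 pole a set g(χ) = (χ - a)^3*(rational part) = [30/17 - 5*χ/16] / (χ - a')^3.
Order-3 pole: residue = g''(a)/2; g''(-7/12 - (1/12)*sqrt(265)) = -(617706/63272725)*sqrt(265), so the residue is -(308853/63272725)*sqrt(265).
The branch term is analytic at -7/12 + (1/12)*sqrt(265) and contributes nothing to the residue; only the rational part matters.
The factor χ**2 + 7*χ/6 - 3/2 splits as (χ - a)(χ - a') with a = -7/12 + (1/12)*sqrt(265), a' = -7/12 - (1/12)*sqrt(265). At the order-3 pole a set g(χ) = (χ - a)^3*(rational part) = [30/17 - 5*χ/16] / (χ - a')^3.
Order-3 pole: residue = g''(a)/2; g''(-7/12 + (1/12)*sqrt(265)) = (617706/63272725)*sqrt(265), so the residue is (308853/63272725)*sqrt(265).
List the singular points by increasing real part (a conjugate pair: the negative imaginary part first).


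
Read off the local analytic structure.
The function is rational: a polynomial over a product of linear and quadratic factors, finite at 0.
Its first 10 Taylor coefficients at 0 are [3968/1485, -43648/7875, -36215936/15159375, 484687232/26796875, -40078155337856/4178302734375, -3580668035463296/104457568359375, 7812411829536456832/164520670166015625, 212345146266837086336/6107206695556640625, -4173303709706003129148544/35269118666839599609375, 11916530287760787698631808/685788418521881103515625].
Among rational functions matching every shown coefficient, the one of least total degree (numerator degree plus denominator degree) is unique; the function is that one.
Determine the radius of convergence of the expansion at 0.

The radius of convergence is (1/2)*sqrt(3).

No rational of total degree below 8 reproduces all 10 coefficients; solving the [0/8] Pade equations on them gives f(κ) = -31/(11*(κ**2 - 9*κ/10 - 5/2)*(κ**2 + 3*κ/7 + 3/4)**3), whose expansion matches every shown term.
Denominator factor (κ**2 - 9*κ/10 - 5/2): discriminant 1081/100, real irrational roots 9/20 + (1/20)*sqrt(1081) and 9/20 - (1/20)*sqrt(1081); poles of order 1, moduli 9/20 + (1/20)*sqrt(1081) and -9/20 + (1/20)*sqrt(1081).
Denominator factor (κ**2 + 3*κ/7 + 3/4)^3: discriminant -138/49, complex-conjugate roots (-3/14) + ((1/14)*sqrt(138))*i and (-3/14) - ((1/14)*sqrt(138))*i; poles of order 3, moduli (1/2)*sqrt(3) and (1/2)*sqrt(3).
The radius of convergence is the smallest modulus among the singular points: (1/2)*sqrt(3).


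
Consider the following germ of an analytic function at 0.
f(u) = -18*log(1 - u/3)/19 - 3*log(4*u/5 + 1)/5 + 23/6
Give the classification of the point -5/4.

The term (-3/5)*log(1 - u/(-5/4)) has argument 1 - -5/4/(-5/4) = 0 at -5/4: a logarithmic (infinitely-sheeted) branch point; the remaining terms are analytic or single-valued there.

The point is a logarithmic branch point.


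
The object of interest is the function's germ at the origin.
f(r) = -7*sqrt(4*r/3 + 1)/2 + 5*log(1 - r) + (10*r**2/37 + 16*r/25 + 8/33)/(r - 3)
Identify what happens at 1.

The term (5)*log(1 - r/(1)) has argument 1 - 1/(1) = 0 at 1: a logarithmic (infinitely-sheeted) branch point; the remaining terms are analytic or single-valued there.

The point is a logarithmic branch point.
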